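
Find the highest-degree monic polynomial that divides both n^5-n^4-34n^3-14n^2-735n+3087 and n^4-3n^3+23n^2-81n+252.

n^2+2n+21

By polynomial division,
  n^5-n^4-34n^3-14n^2-735n+3087 = (n+2)(n^4-3n^3+23n^2-81n+252) + (-51n^3+21n^2-825n+2583)
  n^4-3n^3+23n^2-81n+252 = (-(1/51)n+44/867)(-51n^3+21n^2-825n+2583) + ((1664/289)n^2+(3328/289)n+34944/289)
  -51n^3+21n^2-825n+2583 = (-(14739/1664)n+35547/1664)((1664/289)n^2+(3328/289)n+34944/289) + (0)
Last nonzero remainder: (1664/289)n^2+(3328/289)n+34944/289. Dividing through by 1664/289 gives the monic gcd n^2+2n+21.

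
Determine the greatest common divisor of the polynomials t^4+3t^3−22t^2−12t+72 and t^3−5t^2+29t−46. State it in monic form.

t−2

Euclidean algorithm in ℚ[t]:
  t^4+3t^3−22t^2−12t+72 = (t+8)(t^3−5t^2+29t−46) + (−11t^2−198t+440)
  t^3−5t^2+29t−46 = (−(1/11)t+23/11)(−11t^2−198t+440) + (483t−966)
  −11t^2−198t+440 = (−(11/483)t−220/483)(483t−966) + (0)
Last nonzero remainder: 483t−966. Dividing through by 483 gives the monic gcd t−2.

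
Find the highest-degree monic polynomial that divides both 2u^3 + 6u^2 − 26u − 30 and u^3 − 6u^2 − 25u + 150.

Euclidean algorithm in ℚ[u]:
  2u^3 + 6u^2 − 26u − 30 = (2)(u^3 − 6u^2 − 25u + 150) + (18u^2 + 24u − 330)
  u^3 − 6u^2 − 25u + 150 = ((1/18)u − 11/27)(18u^2 + 24u − 330) + ((28/9)u + 140/9)
  18u^2 + 24u − 330 = ((81/14)u − 297/14)((28/9)u + 140/9) + (0)
Last nonzero remainder: (28/9)u + 140/9. Dividing through by 28/9 gives the monic gcd u + 5.

u + 5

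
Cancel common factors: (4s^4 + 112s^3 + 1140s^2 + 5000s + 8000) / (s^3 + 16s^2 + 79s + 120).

Repeated division with remainder:
  4s^4 + 112s^3 + 1140s^2 + 5000s + 8000 = (4s + 48)(s^3 + 16s^2 + 79s + 120) + (56s^2 + 728s + 2240)
  s^3 + 16s^2 + 79s + 120 = ((1/56)s + 3/56)(56s^2 + 728s + 2240) + (0)
Last nonzero remainder: 56s^2 + 728s + 2240. Dividing through by 56 gives the monic gcd s^2 + 13s + 40.
Cancel s^2 + 13s + 40 from numerator and denominator to get the reduced form.

(4s^2 + 60s + 200)/(s + 3)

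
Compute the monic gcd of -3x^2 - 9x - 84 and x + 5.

By polynomial division,
  -3x^2 - 9x - 84 = (-3x + 6)(x + 5) + (-114)
  x + 5 = (-(1/114)x - 5/114)(-114) + (0)
The last nonzero remainder is the constant -114, so the polynomials are coprime and gcd = 1.

1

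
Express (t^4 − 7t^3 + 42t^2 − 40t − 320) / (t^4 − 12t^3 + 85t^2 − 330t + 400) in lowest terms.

(t^2 − 2t − 8)/(t^2 − 7t + 10)

Euclidean algorithm in ℚ[t]:
  t^4 − 7t^3 + 42t^2 − 40t − 320 = (t^4 − 12t^3 + 85t^2 − 330t + 400) + (5t^3 − 43t^2 + 290t − 720)
  t^4 − 12t^3 + 85t^2 − 330t + 400 = ((1/5)t − 17/25)(5t^3 − 43t^2 + 290t − 720) + (−(56/25)t^2 + (56/5)t − 448/5)
  5t^3 − 43t^2 + 290t − 720 = (−(125/56)t + 225/28)(−(56/25)t^2 + (56/5)t − 448/5) + (0)
Last nonzero remainder: −(56/25)t^2 + (56/5)t − 448/5. Dividing through by −56/25 gives the monic gcd t^2 − 5t + 40.
Cancel t^2 − 5t + 40 from numerator and denominator to get the reduced form.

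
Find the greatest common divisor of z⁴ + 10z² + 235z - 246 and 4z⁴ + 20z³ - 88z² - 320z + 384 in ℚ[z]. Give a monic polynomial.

By polynomial division,
  z⁴ + 10z² + 235z - 246 = (1/4)(4z⁴ + 20z³ - 88z² - 320z + 384) + (-5z³ + 32z² + 315z - 342)
  4z⁴ + 20z³ - 88z² - 320z + 384 = (-(4/5)z - 228/25)(-5z³ + 32z² + 315z - 342) + ((11396/25)z² + (11396/5)z - 68376/25)
  -5z³ + 32z² + 315z - 342 = (-(125/11396)z + 1425/11396)((11396/25)z² + (11396/5)z - 68376/25) + (0)
Last nonzero remainder: (11396/25)z² + (11396/5)z - 68376/25. Dividing through by 11396/25 gives the monic gcd z² + 5z - 6.

z² + 5z - 6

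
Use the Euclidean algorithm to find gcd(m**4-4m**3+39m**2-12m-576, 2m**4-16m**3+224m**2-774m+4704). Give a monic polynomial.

m**2-3m+48

Repeated division with remainder:
  m**4-4m**3+39m**2-12m-576 = (1/2)(2m**4-16m**3+224m**2-774m+4704) + (4m**3-73m**2+375m-2928)
  2m**4-16m**3+224m**2-774m+4704 = ((1/2)m+41/8)(4m**3-73m**2+375m-2928) + ((3285/8)m**2-(9855/8)m+19710)
  4m**3-73m**2+375m-2928 = ((32/3285)m-488/3285)((3285/8)m**2-(9855/8)m+19710) + (0)
Last nonzero remainder: (3285/8)m**2-(9855/8)m+19710. Dividing through by 3285/8 gives the monic gcd m**2-3m+48.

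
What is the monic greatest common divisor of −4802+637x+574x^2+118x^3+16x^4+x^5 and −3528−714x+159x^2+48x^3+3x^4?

Apply the Euclidean algorithm:
  x^5+16x^4+118x^3+574x^2+637x−4802 = ((1/3)x)(3x^4+48x^3+159x^2−714x−3528) + (65x^3+812x^2+1813x−4802)
  3x^4+48x^3+159x^2−714x−3528 = ((3/65)x+684/4225)(65x^3+812x^2+1813x−4802) + (−(237168/4225)x^2−(3320352/4225)x−11621232/4225)
  65x^3+812x^2+1813x−4802 = (−(274625/237168)x+207025/118584)(−(237168/4225)x^2−(3320352/4225)x−11621232/4225) + (0)
Last nonzero remainder: −(237168/4225)x^2−(3320352/4225)x−11621232/4225. Dividing through by −237168/4225 gives the monic gcd x^2+14x+49.

49+14x+x^2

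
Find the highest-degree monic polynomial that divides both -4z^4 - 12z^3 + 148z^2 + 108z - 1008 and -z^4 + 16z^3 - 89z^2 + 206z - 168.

Repeated division with remainder:
  -4z^4 - 12z^3 + 148z^2 + 108z - 1008 = (4)(-z^4 + 16z^3 - 89z^2 + 206z - 168) + (-76z^3 + 504z^2 - 716z - 336)
  -z^4 + 16z^3 - 89z^2 + 206z - 168 = ((1/76)z - 89/722)(-76z^3 + 504z^2 - 716z - 336) + (-(6300/361)z^2 + (44100/361)z - 75600/361)
  -76z^3 + 504z^2 - 716z - 336 = ((6859/1575)z + 361/225)(-(6300/361)z^2 + (44100/361)z - 75600/361) + (0)
Last nonzero remainder: -(6300/361)z^2 + (44100/361)z - 75600/361. Dividing through by -6300/361 gives the monic gcd z^2 - 7z + 12.

z^2 - 7z + 12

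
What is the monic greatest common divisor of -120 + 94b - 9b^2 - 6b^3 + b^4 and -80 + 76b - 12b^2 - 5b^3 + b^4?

Euclidean algorithm in ℚ[b]:
  b^4 - 6b^3 - 9b^2 + 94b - 120 = (b^4 - 5b^3 - 12b^2 + 76b - 80) + (-b^3 + 3b^2 + 18b - 40)
  b^4 - 5b^3 - 12b^2 + 76b - 80 = (-b + 2)(-b^3 + 3b^2 + 18b - 40) + (0)
Last nonzero remainder: -b^3 + 3b^2 + 18b - 40. Dividing through by -1 gives the monic gcd b^3 - 3b^2 - 18b + 40.

40 - 18b - 3b^2 + b^3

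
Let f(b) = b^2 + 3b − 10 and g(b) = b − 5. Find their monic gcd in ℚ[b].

1

Euclidean algorithm in ℚ[b]:
  b^2 + 3b − 10 = (b + 8)(b − 5) + (30)
  b − 5 = ((1/30)b − 1/6)(30) + (0)
The last nonzero remainder is the constant 30, so the polynomials are coprime and gcd = 1.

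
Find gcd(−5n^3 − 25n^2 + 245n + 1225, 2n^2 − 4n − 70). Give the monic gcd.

n^2 − 2n − 35

Repeated division with remainder:
  −5n^3 − 25n^2 + 245n + 1225 = (−(5/2)n − 35/2)(2n^2 − 4n − 70) + (0)
Last nonzero remainder: 2n^2 − 4n − 70. Dividing through by 2 gives the monic gcd n^2 − 2n − 35.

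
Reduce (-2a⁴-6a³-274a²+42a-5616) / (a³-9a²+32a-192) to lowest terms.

Repeated division with remainder:
  -2a⁴-6a³-274a²+42a-5616 = (-2a-24)(a³-9a²+32a-192) + (-426a²+426a-10224)
  a³-9a²+32a-192 = (-(1/426)a+4/213)(-426a²+426a-10224) + (0)
Last nonzero remainder: -426a²+426a-10224. Dividing through by -426 gives the monic gcd a²-a+24.
Cancel a²-a+24 from numerator and denominator to get the reduced form.

(-2a²-8a-234)/(a-8)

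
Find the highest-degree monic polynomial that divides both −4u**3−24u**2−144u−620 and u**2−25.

u+5

Repeated division with remainder:
  −4u**3−24u**2−144u−620 = (−4u−24)(u**2−25) + (−244u−1220)
  u**2−25 = (−(1/244)u+5/244)(−244u−1220) + (0)
Last nonzero remainder: −244u−1220. Dividing through by −244 gives the monic gcd u+5.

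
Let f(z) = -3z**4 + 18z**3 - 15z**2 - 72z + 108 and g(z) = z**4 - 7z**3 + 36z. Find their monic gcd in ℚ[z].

Repeated division with remainder:
  -3z**4 + 18z**3 - 15z**2 - 72z + 108 = (-3)(z**4 - 7z**3 + 36z) + (-3z**3 - 15z**2 + 36z + 108)
  z**4 - 7z**3 + 36z = (-(1/3)z + 4)(-3z**3 - 15z**2 + 36z + 108) + (72z**2 - 72z - 432)
  -3z**3 - 15z**2 + 36z + 108 = (-(1/24)z - 1/4)(72z**2 - 72z - 432) + (0)
Last nonzero remainder: 72z**2 - 72z - 432. Dividing through by 72 gives the monic gcd z**2 - z - 6.

z**2 - z - 6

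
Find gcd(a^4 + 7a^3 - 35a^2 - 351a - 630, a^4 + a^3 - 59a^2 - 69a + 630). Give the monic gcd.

By polynomial division,
  a^4 + 7a^3 - 35a^2 - 351a - 630 = (a^4 + a^3 - 59a^2 - 69a + 630) + (6a^3 + 24a^2 - 282a - 1260)
  a^4 + a^3 - 59a^2 - 69a + 630 = ((1/6)a - 1/2)(6a^3 + 24a^2 - 282a - 1260) + (0)
Last nonzero remainder: 6a^3 + 24a^2 - 282a - 1260. Dividing through by 6 gives the monic gcd a^3 + 4a^2 - 47a - 210.

a^3 + 4a^2 - 47a - 210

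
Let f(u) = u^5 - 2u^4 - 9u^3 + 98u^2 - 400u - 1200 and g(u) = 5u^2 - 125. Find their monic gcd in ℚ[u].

By polynomial division,
  u^5 - 2u^4 - 9u^3 + 98u^2 - 400u - 1200 = ((1/5)u^3 - (2/5)u^2 + (16/5)u + 48/5)(5u^2 - 125) + (0)
Last nonzero remainder: 5u^2 - 125. Dividing through by 5 gives the monic gcd u^2 - 25.

u^2 - 25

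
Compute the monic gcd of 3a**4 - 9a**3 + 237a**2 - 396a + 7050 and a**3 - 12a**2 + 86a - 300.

a**2 - 6a + 50

Repeated division with remainder:
  3a**4 - 9a**3 + 237a**2 - 396a + 7050 = (3a + 27)(a**3 - 12a**2 + 86a - 300) + (303a**2 - 1818a + 15150)
  a**3 - 12a**2 + 86a - 300 = ((1/303)a - 2/101)(303a**2 - 1818a + 15150) + (0)
Last nonzero remainder: 303a**2 - 1818a + 15150. Dividing through by 303 gives the monic gcd a**2 - 6a + 50.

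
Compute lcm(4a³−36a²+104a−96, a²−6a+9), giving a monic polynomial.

a⁴−12a³+53a²−102a+72

By polynomial division,
  4a³−36a²+104a−96 = (4a−12)(a²−6a+9) + (−4a+12)
  a²−6a+9 = (−(1/4)a+3/4)(−4a+12) + (0)
Last nonzero remainder: −4a+12. Dividing through by −4 gives the monic gcd a−3.
Then lcm(f, g) = f·g / gcd(f, g); expanding and making the result monic gives the answer.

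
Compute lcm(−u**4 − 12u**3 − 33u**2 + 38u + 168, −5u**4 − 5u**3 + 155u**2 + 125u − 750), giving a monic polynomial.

u**6 + 12u**5 + 8u**4 − 338u**3 − 993u**2 + 950u + 4200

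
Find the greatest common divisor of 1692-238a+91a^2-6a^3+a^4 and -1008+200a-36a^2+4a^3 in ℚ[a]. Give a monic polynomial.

36-2a+a^2

Repeated division with remainder:
  a^4-6a^3+91a^2-238a+1692 = ((1/4)a+3/4)(4a^3-36a^2+200a-1008) + (68a^2-136a+2448)
  4a^3-36a^2+200a-1008 = ((1/17)a-7/17)(68a^2-136a+2448) + (0)
Last nonzero remainder: 68a^2-136a+2448. Dividing through by 68 gives the monic gcd a^2-2a+36.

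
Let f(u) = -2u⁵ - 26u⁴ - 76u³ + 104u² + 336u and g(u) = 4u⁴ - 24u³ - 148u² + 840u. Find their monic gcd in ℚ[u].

u² + 6u

By polynomial division,
  -2u⁵ - 26u⁴ - 76u³ + 104u² + 336u = (-(1/2)u - 19/2)(4u⁴ - 24u³ - 148u² + 840u) + (-378u³ - 882u² + 8316u)
  4u⁴ - 24u³ - 148u² + 840u = (-(2/189)u + 50/567)(-378u³ - 882u² + 8316u) + ((160/9)u² + (320/3)u)
  -378u³ - 882u² + 8316u = (-(1701/80)u + 6237/80)((160/9)u² + (320/3)u) + (0)
Last nonzero remainder: (160/9)u² + (320/3)u. Dividing through by 160/9 gives the monic gcd u² + 6u.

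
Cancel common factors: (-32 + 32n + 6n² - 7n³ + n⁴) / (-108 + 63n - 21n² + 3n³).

(8 - 6n - 3n² + n³)/(27 - 9n + 3n²)

Repeated division with remainder:
  n⁴ - 7n³ + 6n² + 32n - 32 = ((1/3)n)(3n³ - 21n² + 63n - 108) + (-15n² + 68n - 32)
  3n³ - 21n² + 63n - 108 = (-(1/5)n + 37/75)(-15n² + 68n - 32) + ((1729/75)n - 6916/75)
  -15n² + 68n - 32 = (-(1125/1729)n + 600/1729)((1729/75)n - 6916/75) + (0)
Last nonzero remainder: (1729/75)n - 6916/75. Dividing through by 1729/75 gives the monic gcd n - 4.
Cancel n - 4 from numerator and denominator to get the reduced form.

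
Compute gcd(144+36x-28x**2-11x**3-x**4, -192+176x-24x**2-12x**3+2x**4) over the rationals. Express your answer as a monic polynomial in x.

-8+2x+x**2

Apply the Euclidean algorithm:
  -x**4-11x**3-28x**2+36x+144 = (-1/2)(2x**4-12x**3-24x**2+176x-192) + (-17x**3-40x**2+124x+48)
  2x**4-12x**3-24x**2+176x-192 = (-(2/17)x+284/289)(-17x**3-40x**2+124x+48) + ((8640/289)x**2+(17280/289)x-69120/289)
  -17x**3-40x**2+124x+48 = (-(4913/8640)x-289/1440)((8640/289)x**2+(17280/289)x-69120/289) + (0)
Last nonzero remainder: (8640/289)x**2+(17280/289)x-69120/289. Dividing through by 8640/289 gives the monic gcd x**2+2x-8.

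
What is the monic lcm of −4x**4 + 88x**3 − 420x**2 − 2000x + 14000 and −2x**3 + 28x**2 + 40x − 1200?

Euclidean algorithm in ℚ[x]:
  −4x**4 + 88x**3 − 420x**2 − 2000x + 14000 = (2x − 16)(−2x**3 + 28x**2 + 40x − 1200) + (−52x**2 + 1040x − 5200)
  −2x**3 + 28x**2 + 40x − 1200 = ((1/26)x + 3/13)(−52x**2 + 1040x − 5200) + (0)
Last nonzero remainder: −52x**2 + 1040x − 5200. Dividing through by −52 gives the monic gcd x**2 − 20x + 100.
Then lcm(f, g) = f·g / gcd(f, g); expanding and making the result monic gives the answer.

x**5 − 16x**4 − 27x**3 + 1130x**2 − 500x − 21000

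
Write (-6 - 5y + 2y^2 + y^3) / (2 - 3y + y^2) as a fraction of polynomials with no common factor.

(3 + 4y + y^2)/(-1 + y)

By polynomial division,
  y^3 + 2y^2 - 5y - 6 = (y + 5)(y^2 - 3y + 2) + (8y - 16)
  y^2 - 3y + 2 = ((1/8)y - 1/8)(8y - 16) + (0)
Last nonzero remainder: 8y - 16. Dividing through by 8 gives the monic gcd y - 2.
Cancel y - 2 from numerator and denominator to get the reduced form.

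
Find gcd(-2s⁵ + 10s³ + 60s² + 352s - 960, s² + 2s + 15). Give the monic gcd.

By polynomial division,
  -2s⁵ + 10s³ + 60s² + 352s - 960 = (-2s³ + 4s² + 32s - 64)(s² + 2s + 15) + (0)
The last nonzero remainder s² + 2s + 15 is already monic.

s² + 2s + 15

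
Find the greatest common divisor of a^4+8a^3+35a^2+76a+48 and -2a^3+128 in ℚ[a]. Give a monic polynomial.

a^2+4a+16

Apply the Euclidean algorithm:
  a^4+8a^3+35a^2+76a+48 = (-(1/2)a-4)(-2a^3+128) + (35a^2+140a+560)
  -2a^3+128 = (-(2/35)a+8/35)(35a^2+140a+560) + (0)
Last nonzero remainder: 35a^2+140a+560. Dividing through by 35 gives the monic gcd a^2+4a+16.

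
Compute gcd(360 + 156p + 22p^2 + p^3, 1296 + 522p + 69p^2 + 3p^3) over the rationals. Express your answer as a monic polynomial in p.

Apply the Euclidean algorithm:
  p^3 + 22p^2 + 156p + 360 = (1/3)(3p^3 + 69p^2 + 522p + 1296) + (-p^2 - 18p - 72)
  3p^3 + 69p^2 + 522p + 1296 = (-3p - 15)(-p^2 - 18p - 72) + (36p + 216)
  -p^2 - 18p - 72 = (-(1/36)p - 1/3)(36p + 216) + (0)
Last nonzero remainder: 36p + 216. Dividing through by 36 gives the monic gcd p + 6.

6 + p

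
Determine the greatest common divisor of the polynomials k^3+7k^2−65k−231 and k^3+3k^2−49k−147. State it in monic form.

Euclidean algorithm in ℚ[k]:
  k^3+7k^2−65k−231 = (k^3+3k^2−49k−147) + (4k^2−16k−84)
  k^3+3k^2−49k−147 = ((1/4)k+7/4)(4k^2−16k−84) + (0)
Last nonzero remainder: 4k^2−16k−84. Dividing through by 4 gives the monic gcd k^2−4k−21.

k^2−4k−21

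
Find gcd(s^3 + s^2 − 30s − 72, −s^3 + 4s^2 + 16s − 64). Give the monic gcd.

s + 4

By polynomial division,
  s^3 + s^2 − 30s − 72 = (−1)(−s^3 + 4s^2 + 16s − 64) + (5s^2 − 14s − 136)
  −s^3 + 4s^2 + 16s − 64 = (−(1/5)s + 6/25)(5s^2 − 14s − 136) + (−(196/25)s − 784/25)
  5s^2 − 14s − 136 = (−(125/196)s + 425/98)(−(196/25)s − 784/25) + (0)
Last nonzero remainder: −(196/25)s − 784/25. Dividing through by −196/25 gives the monic gcd s + 4.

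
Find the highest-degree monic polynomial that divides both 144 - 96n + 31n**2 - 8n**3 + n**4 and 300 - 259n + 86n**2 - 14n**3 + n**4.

12 - 7n + n**2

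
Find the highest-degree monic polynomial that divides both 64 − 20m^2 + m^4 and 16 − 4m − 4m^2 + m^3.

16 − 4m − 4m^2 + m^3

Euclidean algorithm in ℚ[m]:
  m^4 − 20m^2 + 64 = (m + 4)(m^3 − 4m^2 − 4m + 16) + (0)
The last nonzero remainder m^3 − 4m^2 − 4m + 16 is already monic.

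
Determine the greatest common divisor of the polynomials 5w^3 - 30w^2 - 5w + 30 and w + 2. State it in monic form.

1

Apply the Euclidean algorithm:
  5w^3 - 30w^2 - 5w + 30 = (5w^2 - 40w + 75)(w + 2) + (-120)
  w + 2 = (-(1/120)w - 1/60)(-120) + (0)
The last nonzero remainder is the constant -120, so the polynomials are coprime and gcd = 1.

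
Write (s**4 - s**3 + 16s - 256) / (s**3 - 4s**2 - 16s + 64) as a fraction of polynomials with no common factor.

(s**2 - s + 16)/(s - 4)

Repeated division with remainder:
  s**4 - s**3 + 16s - 256 = (s + 3)(s**3 - 4s**2 - 16s + 64) + (28s**2 - 448)
  s**3 - 4s**2 - 16s + 64 = ((1/28)s - 1/7)(28s**2 - 448) + (0)
Last nonzero remainder: 28s**2 - 448. Dividing through by 28 gives the monic gcd s**2 - 16.
Cancel s**2 - 16 from numerator and denominator to get the reduced form.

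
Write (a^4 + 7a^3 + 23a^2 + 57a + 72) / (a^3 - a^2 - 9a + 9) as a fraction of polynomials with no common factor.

Euclidean algorithm in ℚ[a]:
  a^4 + 7a^3 + 23a^2 + 57a + 72 = (a + 8)(a^3 - a^2 - 9a + 9) + (40a^2 + 120a)
  a^3 - a^2 - 9a + 9 = ((1/40)a - 1/10)(40a^2 + 120a) + (3a + 9)
  40a^2 + 120a = ((40/3)a)(3a + 9) + (0)
Last nonzero remainder: 3a + 9. Dividing through by 3 gives the monic gcd a + 3.
Cancel a + 3 from numerator and denominator to get the reduced form.

(a^3 + 4a^2 + 11a + 24)/(a^2 - 4a + 3)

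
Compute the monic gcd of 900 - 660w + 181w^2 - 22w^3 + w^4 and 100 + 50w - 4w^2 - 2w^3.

-5 + w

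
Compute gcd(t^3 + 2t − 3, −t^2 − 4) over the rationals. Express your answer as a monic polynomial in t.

1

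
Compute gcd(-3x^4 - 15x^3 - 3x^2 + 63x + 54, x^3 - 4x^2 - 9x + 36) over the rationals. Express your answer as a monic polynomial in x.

x + 3

Repeated division with remainder:
  -3x^4 - 15x^3 - 3x^2 + 63x + 54 = (-3x - 27)(x^3 - 4x^2 - 9x + 36) + (-138x^2 - 72x + 1026)
  x^3 - 4x^2 - 9x + 36 = (-(1/138)x + 52/1587)(-138x^2 - 72x + 1026) + ((420/529)x + 1260/529)
  -138x^2 - 72x + 1026 = (-(12167/70)x + 30153/70)((420/529)x + 1260/529) + (0)
Last nonzero remainder: (420/529)x + 1260/529. Dividing through by 420/529 gives the monic gcd x + 3.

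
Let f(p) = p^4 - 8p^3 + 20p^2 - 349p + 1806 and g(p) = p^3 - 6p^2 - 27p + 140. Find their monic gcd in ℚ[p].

p - 7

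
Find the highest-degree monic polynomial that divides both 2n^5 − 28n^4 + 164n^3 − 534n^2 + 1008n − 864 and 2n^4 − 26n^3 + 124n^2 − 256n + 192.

Euclidean algorithm in ℚ[n]:
  2n^5 − 28n^4 + 164n^3 − 534n^2 + 1008n − 864 = (n − 1)(2n^4 − 26n^3 + 124n^2 − 256n + 192) + (14n^3 − 154n^2 + 560n − 672)
  2n^4 − 26n^3 + 124n^2 − 256n + 192 = ((1/7)n − 2/7)(14n^3 − 154n^2 + 560n − 672) + (0)
Last nonzero remainder: 14n^3 − 154n^2 + 560n − 672. Dividing through by 14 gives the monic gcd n^3 − 11n^2 + 40n − 48.

n^3 − 11n^2 + 40n − 48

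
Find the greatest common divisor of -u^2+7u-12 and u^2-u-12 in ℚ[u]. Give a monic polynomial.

u-4

Euclidean algorithm in ℚ[u]:
  -u^2+7u-12 = (-1)(u^2-u-12) + (6u-24)
  u^2-u-12 = ((1/6)u+1/2)(6u-24) + (0)
Last nonzero remainder: 6u-24. Dividing through by 6 gives the monic gcd u-4.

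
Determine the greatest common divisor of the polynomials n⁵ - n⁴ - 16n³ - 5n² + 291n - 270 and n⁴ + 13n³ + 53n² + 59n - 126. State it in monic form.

Repeated division with remainder:
  n⁵ - n⁴ - 16n³ - 5n² + 291n - 270 = (n - 14)(n⁴ + 13n³ + 53n² + 59n - 126) + (113n³ + 678n² + 1243n - 2034)
  n⁴ + 13n³ + 53n² + 59n - 126 = ((1/113)n + 7/113)(113n³ + 678n² + 1243n - 2034) + (0)
Last nonzero remainder: 113n³ + 678n² + 1243n - 2034. Dividing through by 113 gives the monic gcd n³ + 6n² + 11n - 18.

n³ + 6n² + 11n - 18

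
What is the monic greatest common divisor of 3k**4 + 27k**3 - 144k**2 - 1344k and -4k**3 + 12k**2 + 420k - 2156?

k - 7

Repeated division with remainder:
  3k**4 + 27k**3 - 144k**2 - 1344k = (-(3/4)k - 9)(-4k**3 + 12k**2 + 420k - 2156) + (279k**2 + 819k - 19404)
  -4k**3 + 12k**2 + 420k - 2156 = (-(4/279)k + 736/8649)(279k**2 + 819k - 19404) + ((69300/961)k - 485100/961)
  279k**2 + 819k - 19404 = ((29791/7700)k + 961/25)((69300/961)k - 485100/961) + (0)
Last nonzero remainder: (69300/961)k - 485100/961. Dividing through by 69300/961 gives the monic gcd k - 7.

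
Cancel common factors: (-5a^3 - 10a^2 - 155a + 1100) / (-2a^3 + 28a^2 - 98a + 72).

Euclidean algorithm in ℚ[a]:
  -5a^3 - 10a^2 - 155a + 1100 = (5/2)(-2a^3 + 28a^2 - 98a + 72) + (-80a^2 + 90a + 920)
  -2a^3 + 28a^2 - 98a + 72 = ((1/40)a - 103/320)(-80a^2 + 90a + 920) + (-(2945/32)a + 2945/8)
  -80a^2 + 90a + 920 = ((512/589)a + 1472/589)(-(2945/32)a + 2945/8) + (0)
Last nonzero remainder: -(2945/32)a + 2945/8. Dividing through by -2945/32 gives the monic gcd a - 4.
Cancel a - 4 from numerator and denominator to get the reduced form.

(5a^2 + 30a + 275)/(2a^2 - 20a + 18)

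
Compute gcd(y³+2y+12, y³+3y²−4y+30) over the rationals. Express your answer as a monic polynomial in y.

y²−2y+6

Apply the Euclidean algorithm:
  y³+2y+12 = (y³+3y²−4y+30) + (−3y²+6y−18)
  y³+3y²−4y+30 = (−(1/3)y−5/3)(−3y²+6y−18) + (0)
Last nonzero remainder: −3y²+6y−18. Dividing through by −3 gives the monic gcd y²−2y+6.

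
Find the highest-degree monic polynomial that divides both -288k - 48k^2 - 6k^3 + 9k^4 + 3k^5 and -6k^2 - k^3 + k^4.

-3k + k^2

By polynomial division,
  3k^5 + 9k^4 - 6k^3 - 48k^2 - 288k = (3k + 12)(k^4 - k^3 - 6k^2) + (24k^3 + 24k^2 - 288k)
  k^4 - k^3 - 6k^2 = ((1/24)k - 1/12)(24k^3 + 24k^2 - 288k) + (8k^2 - 24k)
  24k^3 + 24k^2 - 288k = (3k + 12)(8k^2 - 24k) + (0)
Last nonzero remainder: 8k^2 - 24k. Dividing through by 8 gives the monic gcd k^2 - 3k.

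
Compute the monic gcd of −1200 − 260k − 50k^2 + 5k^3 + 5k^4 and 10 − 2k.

−5 + k

Repeated division with remainder:
  5k^4 + 5k^3 − 50k^2 − 260k − 1200 = (−(5/2)k^3 − 15k^2 − 50k − 120)(−2k + 10) + (0)
Last nonzero remainder: −2k + 10. Dividing through by −2 gives the monic gcd k − 5.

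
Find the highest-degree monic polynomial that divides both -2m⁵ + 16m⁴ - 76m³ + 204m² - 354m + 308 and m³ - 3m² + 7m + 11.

By polynomial division,
  -2m⁵ + 16m⁴ - 76m³ + 204m² - 354m + 308 = (-2m² + 10m - 32)(m³ - 3m² + 7m + 11) + (60m² - 240m + 660)
  m³ - 3m² + 7m + 11 = ((1/60)m + 1/60)(60m² - 240m + 660) + (0)
Last nonzero remainder: 60m² - 240m + 660. Dividing through by 60 gives the monic gcd m² - 4m + 11.

m² - 4m + 11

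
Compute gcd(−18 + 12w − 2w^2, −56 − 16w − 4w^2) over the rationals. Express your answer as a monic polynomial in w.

1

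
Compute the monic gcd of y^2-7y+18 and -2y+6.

1

Apply the Euclidean algorithm:
  y^2-7y+18 = (-(1/2)y+2)(-2y+6) + (6)
  -2y+6 = (-(1/3)y+1)(6) + (0)
The last nonzero remainder is the constant 6, so the polynomials are coprime and gcd = 1.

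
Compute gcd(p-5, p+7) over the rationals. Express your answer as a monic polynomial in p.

Apply the Euclidean algorithm:
  p-5 = (p+7) + (-12)
  p+7 = (-(1/12)p-7/12)(-12) + (0)
The last nonzero remainder is the constant -12, so the polynomials are coprime and gcd = 1.

1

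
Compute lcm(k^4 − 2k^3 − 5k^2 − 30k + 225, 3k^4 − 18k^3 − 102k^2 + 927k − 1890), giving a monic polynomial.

k^6 − k^5 − 49k^4 + 49k^3 + 405k^2 + 1485k − 9450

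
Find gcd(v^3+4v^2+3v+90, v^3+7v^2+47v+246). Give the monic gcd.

v+6

Apply the Euclidean algorithm:
  v^3+4v^2+3v+90 = (v^3+7v^2+47v+246) + (-3v^2-44v-156)
  v^3+7v^2+47v+246 = (-(1/3)v+23/9)(-3v^2-44v-156) + ((967/9)v+1934/3)
  -3v^2-44v-156 = (-(27/967)v-234/967)((967/9)v+1934/3) + (0)
Last nonzero remainder: (967/9)v+1934/3. Dividing through by 967/9 gives the monic gcd v+6.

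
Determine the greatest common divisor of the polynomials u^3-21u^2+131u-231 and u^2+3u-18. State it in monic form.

Repeated division with remainder:
  u^3-21u^2+131u-231 = (u-24)(u^2+3u-18) + (221u-663)
  u^2+3u-18 = ((1/221)u+6/221)(221u-663) + (0)
Last nonzero remainder: 221u-663. Dividing through by 221 gives the monic gcd u-3.

u-3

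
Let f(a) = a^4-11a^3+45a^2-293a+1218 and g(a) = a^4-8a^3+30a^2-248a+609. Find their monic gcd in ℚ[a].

a^3-5a^2+15a-203

By polynomial division,
  a^4-11a^3+45a^2-293a+1218 = (a^4-8a^3+30a^2-248a+609) + (-3a^3+15a^2-45a+609)
  a^4-8a^3+30a^2-248a+609 = (-(1/3)a+1)(-3a^3+15a^2-45a+609) + (0)
Last nonzero remainder: -3a^3+15a^2-45a+609. Dividing through by -3 gives the monic gcd a^3-5a^2+15a-203.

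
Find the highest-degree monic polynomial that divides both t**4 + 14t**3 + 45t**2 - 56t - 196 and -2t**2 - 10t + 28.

t**2 + 5t - 14

By polynomial division,
  t**4 + 14t**3 + 45t**2 - 56t - 196 = (-(1/2)t**2 - (9/2)t - 7)(-2t**2 - 10t + 28) + (0)
Last nonzero remainder: -2t**2 - 10t + 28. Dividing through by -2 gives the monic gcd t**2 + 5t - 14.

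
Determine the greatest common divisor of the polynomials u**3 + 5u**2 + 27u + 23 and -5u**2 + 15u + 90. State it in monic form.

1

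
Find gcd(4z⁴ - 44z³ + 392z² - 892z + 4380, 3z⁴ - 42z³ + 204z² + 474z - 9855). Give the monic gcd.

z² - 10z + 73

Euclidean algorithm in ℚ[z]:
  4z⁴ - 44z³ + 392z² - 892z + 4380 = (4/3)(3z⁴ - 42z³ + 204z² + 474z - 9855) + (12z³ + 120z² - 1524z + 17520)
  3z⁴ - 42z³ + 204z² + 474z - 9855 = ((1/4)z - 6)(12z³ + 120z² - 1524z + 17520) + (1305z² - 13050z + 95265)
  12z³ + 120z² - 1524z + 17520 = ((4/435)z + 16/87)(1305z² - 13050z + 95265) + (0)
Last nonzero remainder: 1305z² - 13050z + 95265. Dividing through by 1305 gives the monic gcd z² - 10z + 73.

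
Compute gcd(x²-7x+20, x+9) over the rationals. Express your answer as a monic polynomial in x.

Euclidean algorithm in ℚ[x]:
  x²-7x+20 = (x-16)(x+9) + (164)
  x+9 = ((1/164)x+9/164)(164) + (0)
The last nonzero remainder is the constant 164, so the polynomials are coprime and gcd = 1.

1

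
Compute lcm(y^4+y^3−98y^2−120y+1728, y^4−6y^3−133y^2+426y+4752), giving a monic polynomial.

By polynomial division,
  y^4+y^3−98y^2−120y+1728 = (y^4−6y^3−133y^2+426y+4752) + (7y^3+35y^2−546y−3024)
  y^4−6y^3−133y^2+426y+4752 = ((1/7)y−11/7)(7y^3+35y^2−546y−3024) + (0)
Last nonzero remainder: 7y^3+35y^2−546y−3024. Dividing through by 7 gives the monic gcd y^3+5y^2−78y−432.
Then lcm(f, g) = f·g / gcd(f, g); expanding and making the result monic gives the answer.

y^5−10y^4−109y^3+958y^2+3048y−19008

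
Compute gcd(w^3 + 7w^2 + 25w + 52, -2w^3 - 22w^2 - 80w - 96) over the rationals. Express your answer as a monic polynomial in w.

w + 4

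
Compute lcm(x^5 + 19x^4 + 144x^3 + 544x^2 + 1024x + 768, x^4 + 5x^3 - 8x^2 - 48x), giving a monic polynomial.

x^7 + 16x^6 + 87x^5 + 112x^4 - 608x^3 - 2304x^2 - 2304x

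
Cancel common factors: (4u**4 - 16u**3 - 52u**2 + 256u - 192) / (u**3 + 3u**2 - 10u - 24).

Apply the Euclidean algorithm:
  4u**4 - 16u**3 - 52u**2 + 256u - 192 = (4u - 28)(u**3 + 3u**2 - 10u - 24) + (72u**2 + 72u - 864)
  u**3 + 3u**2 - 10u - 24 = ((1/72)u + 1/36)(72u**2 + 72u - 864) + (0)
Last nonzero remainder: 72u**2 + 72u - 864. Dividing through by 72 gives the monic gcd u**2 + u - 12.
Cancel u**2 + u - 12 from numerator and denominator to get the reduced form.

(4u**2 - 20u + 16)/(u + 2)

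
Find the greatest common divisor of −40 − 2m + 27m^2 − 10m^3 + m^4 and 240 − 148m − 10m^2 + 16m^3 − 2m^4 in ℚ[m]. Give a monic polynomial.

−40 + 38m − 11m^2 + m^3

Euclidean algorithm in ℚ[m]:
  m^4 − 10m^3 + 27m^2 − 2m − 40 = (−1/2)(−2m^4 + 16m^3 − 10m^2 − 148m + 240) + (−2m^3 + 22m^2 − 76m + 80)
  −2m^4 + 16m^3 − 10m^2 − 148m + 240 = (m + 3)(−2m^3 + 22m^2 − 76m + 80) + (0)
Last nonzero remainder: −2m^3 + 22m^2 − 76m + 80. Dividing through by −2 gives the monic gcd m^3 − 11m^2 + 38m − 40.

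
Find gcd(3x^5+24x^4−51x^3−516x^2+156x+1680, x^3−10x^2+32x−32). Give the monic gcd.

By polynomial division,
  3x^5+24x^4−51x^3−516x^2+156x+1680 = (3x^2+54x+393)(x^3−10x^2+32x−32) + (1782x^2−10692x+14256)
  x^3−10x^2+32x−32 = ((1/1782)x−2/891)(1782x^2−10692x+14256) + (0)
Last nonzero remainder: 1782x^2−10692x+14256. Dividing through by 1782 gives the monic gcd x^2−6x+8.

x^2−6x+8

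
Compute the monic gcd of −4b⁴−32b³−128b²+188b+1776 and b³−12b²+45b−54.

b−3

Euclidean algorithm in ℚ[b]:
  −4b⁴−32b³−128b²+188b+1776 = (−4b−80)(b³−12b²+45b−54) + (−908b²+3572b−2544)
  b³−12b²+45b−54 = (−(1/908)b+1831/206116)(−908b²+3572b−2544) + ((539350/51529)b−1618050/51529)
  −908b²+3572b−2544 = (−(23394166/269675)b+21848296/269675)((539350/51529)b−1618050/51529) + (0)
Last nonzero remainder: (539350/51529)b−1618050/51529. Dividing through by 539350/51529 gives the monic gcd b−3.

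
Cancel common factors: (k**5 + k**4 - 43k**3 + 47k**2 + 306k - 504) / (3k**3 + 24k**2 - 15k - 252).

Apply the Euclidean algorithm:
  k**5 + k**4 - 43k**3 + 47k**2 + 306k - 504 = ((1/3)k**2 - (7/3)k + 6)(3k**3 + 24k**2 - 15k - 252) + (-48k**2 - 192k + 1008)
  3k**3 + 24k**2 - 15k - 252 = (-(1/16)k - 1/4)(-48k**2 - 192k + 1008) + (0)
Last nonzero remainder: -48k**2 - 192k + 1008. Dividing through by -48 gives the monic gcd k**2 + 4k - 21.
Cancel k**2 + 4k - 21 from numerator and denominator to get the reduced form.

(k**3 - 3k**2 - 10k + 24)/(3k + 12)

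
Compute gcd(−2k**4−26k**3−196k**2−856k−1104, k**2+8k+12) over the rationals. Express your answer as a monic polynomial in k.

k**2+8k+12

Apply the Euclidean algorithm:
  −2k**4−26k**3−196k**2−856k−1104 = (−2k**2−10k−92)(k**2+8k+12) + (0)
The last nonzero remainder k**2+8k+12 is already monic.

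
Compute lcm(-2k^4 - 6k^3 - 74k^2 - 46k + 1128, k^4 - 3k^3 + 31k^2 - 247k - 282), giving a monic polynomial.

k^6 - 2k^5 + 16k^4 - 180k^3 - 901k^2 + 2682k + 3384

Euclidean algorithm in ℚ[k]:
  -2k^4 - 6k^3 - 74k^2 - 46k + 1128 = (-2)(k^4 - 3k^3 + 31k^2 - 247k - 282) + (-12k^3 - 12k^2 - 540k + 564)
  k^4 - 3k^3 + 31k^2 - 247k - 282 = (-(1/12)k + 1/3)(-12k^3 - 12k^2 - 540k + 564) + (-10k^2 - 20k - 470)
  -12k^3 - 12k^2 - 540k + 564 = ((6/5)k - 6/5)(-10k^2 - 20k - 470) + (0)
Last nonzero remainder: -10k^2 - 20k - 470. Dividing through by -10 gives the monic gcd k^2 + 2k + 47.
Then lcm(f, g) = f·g / gcd(f, g); expanding and making the result monic gives the answer.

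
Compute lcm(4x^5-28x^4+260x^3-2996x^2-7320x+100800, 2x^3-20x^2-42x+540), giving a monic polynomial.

x^6-16x^5+128x^4-1334x^3+4911x^2+41670x-226800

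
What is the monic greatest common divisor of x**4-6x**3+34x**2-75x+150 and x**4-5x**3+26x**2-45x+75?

x**2-3x+15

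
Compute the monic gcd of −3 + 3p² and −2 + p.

By polynomial division,
  3p² − 3 = (3p + 6)(p − 2) + (9)
  p − 2 = ((1/9)p − 2/9)(9) + (0)
The last nonzero remainder is the constant 9, so the polynomials are coprime and gcd = 1.

1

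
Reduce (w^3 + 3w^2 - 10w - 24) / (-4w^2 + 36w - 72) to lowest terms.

Repeated division with remainder:
  w^3 + 3w^2 - 10w - 24 = (-(1/4)w - 3)(-4w^2 + 36w - 72) + (80w - 240)
  -4w^2 + 36w - 72 = (-(1/20)w + 3/10)(80w - 240) + (0)
Last nonzero remainder: 80w - 240. Dividing through by 80 gives the monic gcd w - 3.
Cancel w - 3 from numerator and denominator to get the reduced form.

(-w^2 - 6w - 8)/(4w - 24)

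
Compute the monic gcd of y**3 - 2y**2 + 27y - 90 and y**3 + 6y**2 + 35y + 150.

y**2 + y + 30

By polynomial division,
  y**3 - 2y**2 + 27y - 90 = (y**3 + 6y**2 + 35y + 150) + (-8y**2 - 8y - 240)
  y**3 + 6y**2 + 35y + 150 = (-(1/8)y - 5/8)(-8y**2 - 8y - 240) + (0)
Last nonzero remainder: -8y**2 - 8y - 240. Dividing through by -8 gives the monic gcd y**2 + y + 30.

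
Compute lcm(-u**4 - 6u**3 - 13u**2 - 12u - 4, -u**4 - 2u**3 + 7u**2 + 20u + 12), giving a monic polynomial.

Repeated division with remainder:
  -u**4 - 6u**3 - 13u**2 - 12u - 4 = (-u**4 - 2u**3 + 7u**2 + 20u + 12) + (-4u**3 - 20u**2 - 32u - 16)
  -u**4 - 2u**3 + 7u**2 + 20u + 12 = ((1/4)u - 3/4)(-4u**3 - 20u**2 - 32u - 16) + (0)
Last nonzero remainder: -4u**3 - 20u**2 - 32u - 16. Dividing through by -4 gives the monic gcd u**3 + 5u**2 + 8u + 4.
Then lcm(f, g) = f·g / gcd(f, g); expanding and making the result monic gives the answer.

u**5 + 3u**4 - 5u**3 - 27u**2 - 32u - 12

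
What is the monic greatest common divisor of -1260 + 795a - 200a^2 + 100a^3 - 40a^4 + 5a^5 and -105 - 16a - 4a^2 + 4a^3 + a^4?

-21 + a - a^2 + a^3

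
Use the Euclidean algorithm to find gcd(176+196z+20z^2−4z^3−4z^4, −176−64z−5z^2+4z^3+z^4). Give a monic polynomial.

−44−5z+z^3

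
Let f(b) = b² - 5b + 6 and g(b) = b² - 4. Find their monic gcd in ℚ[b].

b - 2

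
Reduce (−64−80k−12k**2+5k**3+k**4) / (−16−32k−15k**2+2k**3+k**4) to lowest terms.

By polynomial division,
  k**4+5k**3−12k**2−80k−64 = (k**4+2k**3−15k**2−32k−16) + (3k**3+3k**2−48k−48)
  k**4+2k**3−15k**2−32k−16 = ((1/3)k+1/3)(3k**3+3k**2−48k−48) + (0)
Last nonzero remainder: 3k**3+3k**2−48k−48. Dividing through by 3 gives the monic gcd k**3+k**2−16k−16.
Cancel k**3+k**2−16k−16 from numerator and denominator to get the reduced form.

(4+k)/(1+k)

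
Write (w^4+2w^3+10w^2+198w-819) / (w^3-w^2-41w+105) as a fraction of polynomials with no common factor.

(w^2-2w+39)/(w-5)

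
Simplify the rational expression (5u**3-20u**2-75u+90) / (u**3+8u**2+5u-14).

(5u**2-15u-90)/(u**2+9u+14)

Euclidean algorithm in ℚ[u]:
  5u**3-20u**2-75u+90 = (5)(u**3+8u**2+5u-14) + (-60u**2-100u+160)
  u**3+8u**2+5u-14 = (-(1/60)u-19/180)(-60u**2-100u+160) + (-(26/9)u+26/9)
  -60u**2-100u+160 = ((270/13)u+720/13)(-(26/9)u+26/9) + (0)
Last nonzero remainder: -(26/9)u+26/9. Dividing through by -26/9 gives the monic gcd u-1.
Cancel u-1 from numerator and denominator to get the reduced form.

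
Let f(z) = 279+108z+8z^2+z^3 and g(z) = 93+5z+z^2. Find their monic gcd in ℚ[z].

93+5z+z^2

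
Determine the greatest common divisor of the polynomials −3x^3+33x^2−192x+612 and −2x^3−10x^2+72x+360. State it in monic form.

Euclidean algorithm in ℚ[x]:
  −3x^3+33x^2−192x+612 = (3/2)(−2x^3−10x^2+72x+360) + (48x^2−300x+72)
  −2x^3−10x^2+72x+360 = (−(1/24)x−15/32)(48x^2−300x+72) + (−(525/8)x+1575/4)
  48x^2−300x+72 = (−(128/175)x+32/175)(−(525/8)x+1575/4) + (0)
Last nonzero remainder: −(525/8)x+1575/4. Dividing through by −525/8 gives the monic gcd x−6.

x−6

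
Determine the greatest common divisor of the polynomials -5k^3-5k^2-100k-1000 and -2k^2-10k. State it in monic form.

By polynomial division,
  -5k^3-5k^2-100k-1000 = ((5/2)k-10)(-2k^2-10k) + (-200k-1000)
  -2k^2-10k = ((1/100)k)(-200k-1000) + (0)
Last nonzero remainder: -200k-1000. Dividing through by -200 gives the monic gcd k+5.

k+5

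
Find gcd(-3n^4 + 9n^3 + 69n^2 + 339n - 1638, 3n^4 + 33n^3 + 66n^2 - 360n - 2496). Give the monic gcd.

n^2 + 7n + 26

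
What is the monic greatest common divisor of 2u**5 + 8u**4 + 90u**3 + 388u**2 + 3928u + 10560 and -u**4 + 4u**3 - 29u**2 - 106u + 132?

u**3 - 3u**2 + 26u + 132

By polynomial division,
  2u**5 + 8u**4 + 90u**3 + 388u**2 + 3928u + 10560 = (-2u - 16)(-u**4 + 4u**3 - 29u**2 - 106u + 132) + (96u**3 - 288u**2 + 2496u + 12672)
  -u**4 + 4u**3 - 29u**2 - 106u + 132 = (-(1/96)u + 1/96)(96u**3 - 288u**2 + 2496u + 12672) + (0)
Last nonzero remainder: 96u**3 - 288u**2 + 2496u + 12672. Dividing through by 96 gives the monic gcd u**3 - 3u**2 + 26u + 132.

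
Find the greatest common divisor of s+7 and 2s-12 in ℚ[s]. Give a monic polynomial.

1

Apply the Euclidean algorithm:
  s+7 = (1/2)(2s-12) + (13)
  2s-12 = ((2/13)s-12/13)(13) + (0)
The last nonzero remainder is the constant 13, so the polynomials are coprime and gcd = 1.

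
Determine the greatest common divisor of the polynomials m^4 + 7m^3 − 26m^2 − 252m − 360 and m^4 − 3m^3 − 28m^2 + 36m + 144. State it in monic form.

m^2 − 4m − 12

By polynomial division,
  m^4 + 7m^3 − 26m^2 − 252m − 360 = (m^4 − 3m^3 − 28m^2 + 36m + 144) + (10m^3 + 2m^2 − 288m − 504)
  m^4 − 3m^3 − 28m^2 + 36m + 144 = ((1/10)m − 8/25)(10m^3 + 2m^2 − 288m − 504) + ((36/25)m^2 − (144/25)m − 432/25)
  10m^3 + 2m^2 − 288m − 504 = ((125/18)m + 175/6)((36/25)m^2 − (144/25)m − 432/25) + (0)
Last nonzero remainder: (36/25)m^2 − (144/25)m − 432/25. Dividing through by 36/25 gives the monic gcd m^2 − 4m − 12.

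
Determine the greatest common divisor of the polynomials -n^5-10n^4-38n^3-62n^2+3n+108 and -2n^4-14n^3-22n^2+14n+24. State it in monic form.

n^3+6n^2+5n-12

By polynomial division,
  -n^5-10n^4-38n^3-62n^2+3n+108 = ((1/2)n+3/2)(-2n^4-14n^3-22n^2+14n+24) + (-6n^3-36n^2-30n+72)
  -2n^4-14n^3-22n^2+14n+24 = ((1/3)n+1/3)(-6n^3-36n^2-30n+72) + (0)
Last nonzero remainder: -6n^3-36n^2-30n+72. Dividing through by -6 gives the monic gcd n^3+6n^2+5n-12.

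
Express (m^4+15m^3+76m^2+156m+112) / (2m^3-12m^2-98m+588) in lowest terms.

(m^3+8m^2+20m+16)/(2m^2-26m+84)

Repeated division with remainder:
  m^4+15m^3+76m^2+156m+112 = ((1/2)m+21/2)(2m^3-12m^2-98m+588) + (251m^2+891m-6062)
  2m^3-12m^2-98m+588 = ((2/251)m-4794/63001)(251m^2+891m-6062) + ((1140480/63001)m+7983360/63001)
  251m^2+891m-6062 = ((15813251/1140480)m-27279433/570240)((1140480/63001)m+7983360/63001) + (0)
Last nonzero remainder: (1140480/63001)m+7983360/63001. Dividing through by 1140480/63001 gives the monic gcd m+7.
Cancel m+7 from numerator and denominator to get the reduced form.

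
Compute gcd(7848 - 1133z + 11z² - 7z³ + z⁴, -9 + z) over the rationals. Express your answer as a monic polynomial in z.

-9 + z

Euclidean algorithm in ℚ[z]:
  z⁴ - 7z³ + 11z² - 1133z + 7848 = (z³ + 2z² + 29z - 872)(z - 9) + (0)
The last nonzero remainder z - 9 is already monic.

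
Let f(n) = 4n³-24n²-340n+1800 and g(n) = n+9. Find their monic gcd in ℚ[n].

Apply the Euclidean algorithm:
  4n³-24n²-340n+1800 = (4n²-60n+200)(n+9) + (0)
The last nonzero remainder n+9 is already monic.

n+9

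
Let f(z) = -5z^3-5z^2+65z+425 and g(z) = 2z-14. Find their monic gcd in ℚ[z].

1

Euclidean algorithm in ℚ[z]:
  -5z^3-5z^2+65z+425 = (-(5/2)z^2-20z-215/2)(2z-14) + (-1080)
  2z-14 = (-(1/540)z+7/540)(-1080) + (0)
The last nonzero remainder is the constant -1080, so the polynomials are coprime and gcd = 1.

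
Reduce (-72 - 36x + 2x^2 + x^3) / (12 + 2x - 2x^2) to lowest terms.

(36 - x^2)/(-6 + 2x)

Apply the Euclidean algorithm:
  x^3 + 2x^2 - 36x - 72 = (-(1/2)x - 3/2)(-2x^2 + 2x + 12) + (-27x - 54)
  -2x^2 + 2x + 12 = ((2/27)x - 2/9)(-27x - 54) + (0)
Last nonzero remainder: -27x - 54. Dividing through by -27 gives the monic gcd x + 2.
Cancel x + 2 from numerator and denominator to get the reduced form.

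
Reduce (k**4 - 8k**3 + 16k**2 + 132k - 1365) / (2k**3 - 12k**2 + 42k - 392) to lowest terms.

(k**3 - k**2 + 9k + 195)/(2k**2 + 2k + 56)

Apply the Euclidean algorithm:
  k**4 - 8k**3 + 16k**2 + 132k - 1365 = ((1/2)k - 1)(2k**3 - 12k**2 + 42k - 392) + (-17k**2 + 370k - 1757)
  2k**3 - 12k**2 + 42k - 392 = (-(2/17)k - 536/289)(-17k**2 + 370k - 1757) + ((150720/289)k - 1055040/289)
  -17k**2 + 370k - 1757 = (-(4913/150720)k + 72539/150720)((150720/289)k - 1055040/289) + (0)
Last nonzero remainder: (150720/289)k - 1055040/289. Dividing through by 150720/289 gives the monic gcd k - 7.
Cancel k - 7 from numerator and denominator to get the reduced form.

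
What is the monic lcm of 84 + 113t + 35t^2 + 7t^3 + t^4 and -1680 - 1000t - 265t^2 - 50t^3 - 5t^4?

Repeated division with remainder:
  t^4 + 7t^3 + 35t^2 + 113t + 84 = (-1/5)(-5t^4 - 50t^3 - 265t^2 - 1000t - 1680) + (-3t^3 - 18t^2 - 87t - 252)
  -5t^4 - 50t^3 - 265t^2 - 1000t - 1680 = ((5/3)t + 20/3)(-3t^3 - 18t^2 - 87t - 252) + (0)
Last nonzero remainder: -3t^3 - 18t^2 - 87t - 252. Dividing through by -3 gives the monic gcd t^3 + 6t^2 + 29t + 84.
Then lcm(f, g) = f·g / gcd(f, g); expanding and making the result monic gives the answer.

336 + 536t + 253t^2 + 63t^3 + 11t^4 + t^5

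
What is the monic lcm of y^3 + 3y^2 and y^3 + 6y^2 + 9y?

y^4 + 6y^3 + 9y^2

Repeated division with remainder:
  y^3 + 3y^2 = (y^3 + 6y^2 + 9y) + (-3y^2 - 9y)
  y^3 + 6y^2 + 9y = (-(1/3)y - 1)(-3y^2 - 9y) + (0)
Last nonzero remainder: -3y^2 - 9y. Dividing through by -3 gives the monic gcd y^2 + 3y.
Then lcm(f, g) = f·g / gcd(f, g); expanding and making the result monic gives the answer.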